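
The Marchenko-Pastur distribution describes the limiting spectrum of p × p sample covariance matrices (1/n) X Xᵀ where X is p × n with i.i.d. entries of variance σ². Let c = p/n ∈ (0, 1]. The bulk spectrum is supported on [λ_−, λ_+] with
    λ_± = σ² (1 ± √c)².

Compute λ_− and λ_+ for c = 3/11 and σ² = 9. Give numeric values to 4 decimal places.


c = 3/11 = 0.272727; √c = 0.522233.
λ_− = σ² (1 − √c)² = 9 · (1 − 0.522233)² = 9 · (0.477767)² = 2.054352.
λ_+ = σ² (1 + √c)² = 9 · (1 + 0.522233)² = 9 · (1.522233)² = 20.854739.

Rounded to 4 decimal places: λ_− ≈ 2.0544, λ_+ ≈ 20.8547.


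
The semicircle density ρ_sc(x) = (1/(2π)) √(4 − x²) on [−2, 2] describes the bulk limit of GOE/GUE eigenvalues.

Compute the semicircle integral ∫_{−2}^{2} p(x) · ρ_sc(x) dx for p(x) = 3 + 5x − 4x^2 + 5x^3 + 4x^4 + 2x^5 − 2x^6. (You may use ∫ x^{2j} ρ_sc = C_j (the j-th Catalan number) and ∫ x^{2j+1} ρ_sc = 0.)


Write p(x) = Σ a_i x^i, split into monomials and integrate each against ρ_sc separately.
Using ∫ x^{2j} ρ_sc = C_j = (1/(j+1)) C(2j, j) (Catalan numbers) and ∫ x^{2j+1} ρ_sc = 0 (odd monomials vanish by symmetry):
  i = 0 (even): a_0 · C_{0} = 3 · 1 = 3
  i = 1 (odd): ∫ x^1 ρ_sc = 0 (vanishes)
  i = 2 (even): a_2 · C_{1} = -4 · 1 = -4
  i = 3 (odd): ∫ x^3 ρ_sc = 0 (vanishes)
  i = 4 (even): a_4 · C_{2} = 4 · 2 = 8
  i = 5 (odd): ∫ x^5 ρ_sc = 0 (vanishes)
  i = 6 (even): a_6 · C_{3} = -2 · 5 = -10

Summing the contributions: ∫_{−2}^{2} p(x) ρ_sc(x) dx = 3 + (-4) + 8 + (-10) = -3.


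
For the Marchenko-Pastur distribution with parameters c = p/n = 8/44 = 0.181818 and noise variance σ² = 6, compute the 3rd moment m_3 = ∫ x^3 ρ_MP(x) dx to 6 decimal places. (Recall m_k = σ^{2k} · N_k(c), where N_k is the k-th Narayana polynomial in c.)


E[X³] = σ⁶ (1 + 3c + c²) (third MP moment). With σ² = 6 (so σ⁶ = 216) and c = 8/44 = 0.181818: E[X³] = 216 · (1 + 3·0.181818 + (0.181818)²) = 216 · 1.578512.

So E[X^3] = 340.958678.


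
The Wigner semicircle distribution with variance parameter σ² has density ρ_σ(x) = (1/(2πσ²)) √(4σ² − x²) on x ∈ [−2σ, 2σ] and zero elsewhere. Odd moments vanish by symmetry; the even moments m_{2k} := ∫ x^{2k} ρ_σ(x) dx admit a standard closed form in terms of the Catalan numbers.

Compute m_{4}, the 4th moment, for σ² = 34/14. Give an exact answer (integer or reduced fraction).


By the scaled semicircle moment identity, m_{2k} = σ^{2k} · C_k with k = 2.
C_2 = (1/(k+1)) · C(2k, k) = (1/3) · C(4, 2) = (1/3) · 6 = 2.
σ^{2k} = (σ²)^k = (34/14)^2 = 289/49.

Therefore m_{4} = σ^{4} · C_2 = (289/49) · 2 = 578/49.


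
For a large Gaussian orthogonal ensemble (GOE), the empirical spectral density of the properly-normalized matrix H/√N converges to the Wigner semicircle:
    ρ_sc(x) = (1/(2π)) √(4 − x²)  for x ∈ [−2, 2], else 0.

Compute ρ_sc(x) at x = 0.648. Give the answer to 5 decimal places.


ρ_sc(x) = (1/(2π)) √(4 − x²). With x = 0.648:
  4 − x² = 4 − (0.648)² = 4 − 0.419904 = 3.580096.
  √(4 − x²) = 1.892114.
  1/(2π) = 0.159155.
  ρ_sc(0.648) = 0.159155 · 1.892114 = 0.301139.

Rounded to 5 decimal places: ρ_sc(0.648) ≈ 0.30114.


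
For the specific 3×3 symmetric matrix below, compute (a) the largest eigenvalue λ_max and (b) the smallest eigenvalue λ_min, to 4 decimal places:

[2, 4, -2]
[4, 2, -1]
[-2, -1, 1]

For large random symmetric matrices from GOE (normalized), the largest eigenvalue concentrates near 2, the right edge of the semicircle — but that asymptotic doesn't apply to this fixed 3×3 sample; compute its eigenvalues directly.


Since M is real symmetric, all three eigenvalues are real; they are the roots of det(λI − M) = λ³ − (tr M) λ² + s λ − det M, where s is the sum of the principal 2×2 minors.
tr M = 2 + 2 + 1 = 5.
s = (2·2 − 4²) + (2·1 − (-2)²) + (2·1 − (-1)²) = -12 + (-2) + 1 = -13.
det M (expand along row 1) = 2·1 − 4·2 + (-2)·0 = -6.
Characteristic polynomial: λ³ − 5λ² − 13λ + 6 = 0.
Substitute λ = y + (tr M)/3 = y + 1.666667 to remove the quadratic term: y³ + p·y + q = 0 with p = s − (tr M)²/3 = -21.333333 and q = −2(tr M)³/27 + (tr M)·s/3 − det M = -24.925926.
Three real roots ⇒ use the trigonometric (Viète) form: r = 2√(−p/3) = 5.333333, φ = arccos(3q/(p·r)) = arccos(0.657227) = 0.853663 rad.
y_k = r·cos(φ/3 − 2πk/3) for k = 0, 1, 2 gives y = 5.118863, -1.262796, -3.856067.
λ_k = y_k + 1.666667 gives λ = 6.7855, 0.4039, -2.1894 (check: the sum is 5.0000 = tr M).

Hence λ_max = 6.7855 and λ_min = -2.1894.


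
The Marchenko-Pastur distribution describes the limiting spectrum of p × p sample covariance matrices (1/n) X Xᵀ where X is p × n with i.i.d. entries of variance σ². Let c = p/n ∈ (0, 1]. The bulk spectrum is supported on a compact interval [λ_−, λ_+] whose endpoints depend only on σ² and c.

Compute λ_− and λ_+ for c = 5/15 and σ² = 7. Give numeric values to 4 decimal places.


c = 5/15 = 0.333333; √c = 0.577350.
λ_− = σ² (1 − √c)² = 7 · (1 − 0.577350)² = 7 · (0.422650)² = 1.250430.
λ_+ = σ² (1 + √c)² = 7 · (1 + 0.577350)² = 7 · (1.577350)² = 17.416237.

Rounded to 4 decimal places: λ_− ≈ 1.2504, λ_+ ≈ 17.4162.


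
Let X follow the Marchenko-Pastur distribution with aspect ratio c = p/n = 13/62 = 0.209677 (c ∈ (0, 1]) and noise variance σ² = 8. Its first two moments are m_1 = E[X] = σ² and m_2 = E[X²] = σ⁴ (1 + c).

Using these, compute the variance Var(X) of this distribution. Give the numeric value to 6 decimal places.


m_1 = E[X] = σ² = 8, so m_1² = 64.
m_2 = E[X²] = σ⁴ (1 + c) = 64 · (1 + 0.209677) = 64 · 1.209677 = 77.419355.
(Note m_2 − m_1² simplifies to c · σ⁴ = 0.209677 · 64.)

Var(X) = m_2 − m_1² = 77.419355 − 64 = 13.419355.


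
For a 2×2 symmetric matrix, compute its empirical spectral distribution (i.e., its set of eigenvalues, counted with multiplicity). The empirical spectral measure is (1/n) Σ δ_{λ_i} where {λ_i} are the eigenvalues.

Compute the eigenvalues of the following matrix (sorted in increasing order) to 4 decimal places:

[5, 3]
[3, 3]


Since M is real symmetric, both eigenvalues are real; they are the roots of det(λI − M) = λ² − (tr M) λ + det M.
tr M = 5 + 3 = 8.
det M = 5·3 − 3² = 15 − 9 = 6.
Characteristic polynomial: λ² − 8λ + 6 = 0.
Discriminant Δ = (tr M)² − 4·det M = 64 − 24 = 40; √Δ = 6.324555.
λ = (tr M ± √Δ)/2 = (8 ± 6.324555)/2, giving (tr M − √Δ)/2 = 0.8377 and (tr M + √Δ)/2 = 7.1623.

Eigenvalues sorted in increasing order: [0.8377, 7.1623].


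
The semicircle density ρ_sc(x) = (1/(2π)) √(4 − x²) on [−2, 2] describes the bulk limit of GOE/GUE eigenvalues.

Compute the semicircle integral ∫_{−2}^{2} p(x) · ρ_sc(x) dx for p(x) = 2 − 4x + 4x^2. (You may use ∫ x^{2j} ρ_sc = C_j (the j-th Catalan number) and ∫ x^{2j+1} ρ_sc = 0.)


Write p(x) = Σ a_i x^i, split into monomials and integrate each against ρ_sc separately.
Using ∫ x^{2j} ρ_sc = C_j = (1/(j+1)) C(2j, j) (Catalan numbers) and ∫ x^{2j+1} ρ_sc = 0 (odd monomials vanish by symmetry):
  i = 0 (even): a_0 · C_{0} = 2 · 1 = 2
  i = 1 (odd): ∫ x^1 ρ_sc = 0 (vanishes)
  i = 2 (even): a_2 · C_{1} = 4 · 1 = 4

Summing the contributions: ∫_{−2}^{2} p(x) ρ_sc(x) dx = 2 + 4 = 6.


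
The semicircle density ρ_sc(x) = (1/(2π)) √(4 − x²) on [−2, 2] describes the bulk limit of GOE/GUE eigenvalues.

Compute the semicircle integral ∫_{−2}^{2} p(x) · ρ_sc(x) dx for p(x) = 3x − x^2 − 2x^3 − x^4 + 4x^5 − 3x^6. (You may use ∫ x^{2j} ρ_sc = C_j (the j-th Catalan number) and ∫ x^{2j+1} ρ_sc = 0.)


Write p(x) = Σ a_i x^i, split into monomials and integrate each against ρ_sc separately.
Using ∫ x^{2j} ρ_sc = C_j = (1/(j+1)) C(2j, j) (Catalan numbers) and ∫ x^{2j+1} ρ_sc = 0 (odd monomials vanish by symmetry):
  i = 1 (odd): ∫ x^1 ρ_sc = 0 (vanishes)
  i = 2 (even): a_2 · C_{1} = -1 · 1 = -1
  i = 3 (odd): ∫ x^3 ρ_sc = 0 (vanishes)
  i = 4 (even): a_4 · C_{2} = -1 · 2 = -2
  i = 5 (odd): ∫ x^5 ρ_sc = 0 (vanishes)
  i = 6 (even): a_6 · C_{3} = -3 · 5 = -15

Summing the contributions: ∫_{−2}^{2} p(x) ρ_sc(x) dx = (-1) + (-2) + (-15) = -18.


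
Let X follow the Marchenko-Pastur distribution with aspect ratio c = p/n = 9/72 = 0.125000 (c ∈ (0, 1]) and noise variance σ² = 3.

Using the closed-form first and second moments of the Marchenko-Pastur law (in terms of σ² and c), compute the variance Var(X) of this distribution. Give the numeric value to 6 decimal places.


Recall the MP moments m_1 = E[X] = σ² and m_2 = E[X²] = σ⁴ (1 + c).
m_1 = E[X] = σ² = 3, so m_1² = 9.
m_2 = E[X²] = σ⁴ (1 + c) = 9 · (1 + 0.125000) = 9 · 1.125000 = 10.125000.
(Note m_2 − m_1² simplifies to c · σ⁴ = 0.125000 · 9.)

Var(X) = m_2 − m_1² = 10.125000 − 9 = 1.125000.


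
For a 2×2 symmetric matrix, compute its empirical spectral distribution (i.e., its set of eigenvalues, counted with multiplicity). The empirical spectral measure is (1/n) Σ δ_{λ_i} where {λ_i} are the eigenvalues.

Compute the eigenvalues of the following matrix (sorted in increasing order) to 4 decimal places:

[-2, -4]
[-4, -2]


Since M is real symmetric, both eigenvalues are real; they are the roots of det(λI − M) = λ² − (tr M) λ + det M.
tr M = -2 + (-2) = -4.
det M = (-2)·(-2) − (-4)² = 4 − 16 = -12.
Characteristic polynomial: λ² + 4λ − 12 = 0.
Discriminant Δ = (tr M)² − 4·det M = 16 − (-48) = 64; √Δ = 8.000000.
λ = (tr M ± √Δ)/2 = (-4 ± 8.000000)/2, giving (tr M − √Δ)/2 = -6.0000 and (tr M + √Δ)/2 = 2.0000.

Eigenvalues sorted in increasing order: [-6.0000, 2.0000].


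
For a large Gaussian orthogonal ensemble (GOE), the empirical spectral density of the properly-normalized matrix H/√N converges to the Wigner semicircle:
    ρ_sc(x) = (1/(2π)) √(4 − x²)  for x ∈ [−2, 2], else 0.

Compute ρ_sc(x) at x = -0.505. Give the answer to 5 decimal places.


ρ_sc(x) = (1/(2π)) √(4 − x²). With x = -0.505:
  4 − x² = 4 − (-0.505)² = 4 − 0.255025 = 3.744975.
  √(4 − x²) = 1.935194.
  1/(2π) = 0.159155.
  ρ_sc(-0.505) = 0.159155 · 1.935194 = 0.307996.

Rounded to 5 decimal places: ρ_sc(-0.505) ≈ 0.30800.


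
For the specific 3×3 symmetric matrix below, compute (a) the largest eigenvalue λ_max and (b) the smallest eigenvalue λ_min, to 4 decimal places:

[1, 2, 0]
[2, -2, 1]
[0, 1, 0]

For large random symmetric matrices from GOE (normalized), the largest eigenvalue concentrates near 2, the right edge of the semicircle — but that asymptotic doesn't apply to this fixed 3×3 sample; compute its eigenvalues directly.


Since M is real symmetric, all three eigenvalues are real; they are the roots of det(λI − M) = λ³ − (tr M) λ² + s λ − det M, where s is the sum of the principal 2×2 minors.
tr M = 1 + (-2) + 0 = -1.
s = (1·(-2) − 2²) + (1·0 − 0²) + ((-2)·0 − 1²) = -6 + 0 + (-1) = -7.
det M (expand along row 1) = 1·(-1) − 2·0 + 0·2 = -1.
Characteristic polynomial: λ³ + λ² − 7λ + 1 = 0.
Substitute λ = y + (tr M)/3 = y − 0.333333 to remove the quadratic term: y³ + p·y + q = 0 with p = s − (tr M)²/3 = -7.333333 and q = −2(tr M)³/27 + (tr M)·s/3 − det M = 3.407407.
Three real roots ⇒ use the trigonometric (Viète) form: r = 2√(−p/3) = 3.126944, φ = arccos(3q/(p·r)) = arccos(-0.445783) = 2.032845 rad.
y_k = r·cos(φ/3 − 2πk/3) for k = 0, 1, 2 gives y = 2.436108, 0.479699, -2.915807.
λ_k = y_k − 0.333333 gives λ = 2.1028, 0.1464, -3.2491 (check: the sum is -1.0000 = tr M).

Hence λ_max = 2.1028 and λ_min = -3.2491.


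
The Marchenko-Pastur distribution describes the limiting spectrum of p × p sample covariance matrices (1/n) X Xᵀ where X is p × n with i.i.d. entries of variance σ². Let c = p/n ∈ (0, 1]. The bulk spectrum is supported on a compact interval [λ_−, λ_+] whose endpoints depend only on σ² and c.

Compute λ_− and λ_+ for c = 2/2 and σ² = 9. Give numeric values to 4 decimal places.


c = 2/2 = 1.000000; √c = 1.000000.
λ_− = σ² (1 − √c)² = 9 · (1 − 1.000000)² = 9 · (0.000000)² = 0.000000.
λ_+ = σ² (1 + √c)² = 9 · (1 + 1.000000)² = 9 · (2.000000)² = 36.000000.

Rounded to 4 decimal places: λ_− ≈ 0.0000, λ_+ ≈ 36.0000.


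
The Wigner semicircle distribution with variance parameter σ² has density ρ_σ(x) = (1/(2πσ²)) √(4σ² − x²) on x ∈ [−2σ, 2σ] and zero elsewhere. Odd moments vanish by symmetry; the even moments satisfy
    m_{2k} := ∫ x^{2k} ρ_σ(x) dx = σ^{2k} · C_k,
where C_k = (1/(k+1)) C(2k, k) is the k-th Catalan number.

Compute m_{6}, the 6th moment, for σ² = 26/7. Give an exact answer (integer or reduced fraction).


By the scaled semicircle moment identity, m_{2k} = σ^{2k} · C_k with k = 3.
C_3 = (1/(k+1)) · C(2k, k) = (1/4) · C(6, 3) = (1/4) · 20 = 5.
σ^{2k} = (σ²)^k = (26/7)^3 = 17576/343.

Therefore m_{6} = σ^{6} · C_3 = (17576/343) · 5 = 87880/343.


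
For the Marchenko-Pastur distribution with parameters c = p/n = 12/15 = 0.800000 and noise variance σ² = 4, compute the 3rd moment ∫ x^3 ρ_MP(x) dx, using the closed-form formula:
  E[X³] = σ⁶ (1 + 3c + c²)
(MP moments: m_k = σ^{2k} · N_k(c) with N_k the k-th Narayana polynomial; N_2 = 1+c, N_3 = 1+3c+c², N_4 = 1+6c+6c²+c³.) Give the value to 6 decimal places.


E[X³] = σ⁶ (1 + 3c + c²) (third MP moment). With σ² = 4 (so σ⁶ = 64) and c = 12/15 = 0.800000: E[X³] = 64 · (1 + 3·0.800000 + (0.800000)²) = 64 · 4.040000.

So E[X^3] = 258.560000.


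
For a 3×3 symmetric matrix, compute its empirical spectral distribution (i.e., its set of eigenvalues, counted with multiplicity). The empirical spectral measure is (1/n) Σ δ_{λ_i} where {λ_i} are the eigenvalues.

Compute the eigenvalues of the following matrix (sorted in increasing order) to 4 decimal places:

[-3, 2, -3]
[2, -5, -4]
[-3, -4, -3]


Since M is real symmetric, all three eigenvalues are real; they are the roots of det(λI − M) = λ³ − (tr M) λ² + s λ − det M, where s is the sum of the principal 2×2 minors.
tr M = -3 + (-5) + (-3) = -11.
s = ((-3)·(-5) − 2²) + ((-3)·(-3) − (-3)²) + ((-5)·(-3) − (-4)²) = 11 + 0 + (-1) = 10.
det M (expand along row 1) = (-3)·(-1) − 2·(-18) + (-3)·(-23) = 108.
Characteristic polynomial: λ³ + 11λ² + 10λ − 108 = 0.
Substitute λ = y + (tr M)/3 = y − 3.666667 to remove the quadratic term: y³ + p·y + q = 0 with p = s − (tr M)²/3 = -30.333333 and q = −2(tr M)³/27 + (tr M)·s/3 − det M = -46.074074.
Three real roots ⇒ use the trigonometric (Viète) form: r = 2√(−p/3) = 6.359595, φ = arccos(3q/(p·r)) = arccos(0.716520) = 0.771996 rad.
y_k = r·cos(φ/3 − 2πk/3) for k = 0, 1, 2 gives y = 6.150189, -1.673411, -4.476778.
λ_k = y_k − 3.666667 gives λ = 2.4835, -5.3401, -8.1434 (check: the sum is -11.0000 = tr M).

Eigenvalues sorted in increasing order: [-8.1434, -5.3401, 2.4835].


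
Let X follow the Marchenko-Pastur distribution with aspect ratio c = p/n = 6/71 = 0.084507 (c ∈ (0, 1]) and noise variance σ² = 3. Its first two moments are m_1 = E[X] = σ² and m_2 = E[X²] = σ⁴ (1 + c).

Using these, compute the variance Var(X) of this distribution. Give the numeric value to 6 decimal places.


m_1 = E[X] = σ² = 3, so m_1² = 9.
m_2 = E[X²] = σ⁴ (1 + c) = 9 · (1 + 0.084507) = 9 · 1.084507 = 9.760563.
(Note m_2 − m_1² simplifies to c · σ⁴ = 0.084507 · 9.)

Var(X) = m_2 − m_1² = 9.760563 − 9 = 0.760563.


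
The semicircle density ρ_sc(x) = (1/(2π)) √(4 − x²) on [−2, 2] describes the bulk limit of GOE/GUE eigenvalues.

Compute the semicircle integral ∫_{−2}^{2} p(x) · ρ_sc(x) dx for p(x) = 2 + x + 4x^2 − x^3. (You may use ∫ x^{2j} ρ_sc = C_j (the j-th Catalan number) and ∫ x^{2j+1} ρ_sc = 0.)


Write p(x) = Σ a_i x^i, split into monomials and integrate each against ρ_sc separately.
Using ∫ x^{2j} ρ_sc = C_j = (1/(j+1)) C(2j, j) (Catalan numbers) and ∫ x^{2j+1} ρ_sc = 0 (odd monomials vanish by symmetry):
  i = 0 (even): a_0 · C_{0} = 2 · 1 = 2
  i = 1 (odd): ∫ x^1 ρ_sc = 0 (vanishes)
  i = 2 (even): a_2 · C_{1} = 4 · 1 = 4
  i = 3 (odd): ∫ x^3 ρ_sc = 0 (vanishes)

Summing the contributions: ∫_{−2}^{2} p(x) ρ_sc(x) dx = 2 + 4 = 6.


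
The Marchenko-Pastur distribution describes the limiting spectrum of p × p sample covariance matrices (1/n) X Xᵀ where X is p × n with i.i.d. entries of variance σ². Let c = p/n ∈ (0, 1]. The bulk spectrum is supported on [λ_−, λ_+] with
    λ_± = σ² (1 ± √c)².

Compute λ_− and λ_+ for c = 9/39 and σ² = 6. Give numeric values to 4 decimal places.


c = 9/39 = 0.230769; √c = 0.480384.
λ_− = σ² (1 − √c)² = 6 · (1 − 0.480384)² = 6 · (0.519616)² = 1.620002.
λ_+ = σ² (1 + √c)² = 6 · (1 + 0.480384)² = 6 · (1.480384)² = 13.149229.

Rounded to 4 decimal places: λ_− ≈ 1.6200, λ_+ ≈ 13.1492.


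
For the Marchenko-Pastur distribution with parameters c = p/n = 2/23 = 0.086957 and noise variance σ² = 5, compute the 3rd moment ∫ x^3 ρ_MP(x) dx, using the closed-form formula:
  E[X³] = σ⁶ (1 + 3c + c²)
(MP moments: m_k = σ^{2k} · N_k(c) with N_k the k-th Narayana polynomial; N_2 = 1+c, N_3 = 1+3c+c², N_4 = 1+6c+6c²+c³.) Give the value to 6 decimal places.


E[X³] = σ⁶ (1 + 3c + c²) (third MP moment). With σ² = 5 (so σ⁶ = 125) and c = 2/23 = 0.086957: E[X³] = 125 · (1 + 3·0.086957 + (0.086957)²) = 125 · 1.268431.

So E[X^3] = 158.553875.


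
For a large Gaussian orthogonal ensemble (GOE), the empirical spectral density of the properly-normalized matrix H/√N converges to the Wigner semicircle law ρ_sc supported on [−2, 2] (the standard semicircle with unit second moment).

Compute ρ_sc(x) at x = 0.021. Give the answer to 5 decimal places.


ρ_sc(x) = (1/(2π)) √(4 − x²). With x = 0.021:
  4 − x² = 4 − (0.021)² = 4 − 0.000441 = 3.999559.
  √(4 − x²) = 1.999890.
  1/(2π) = 0.159155.
  ρ_sc(0.021) = 0.159155 · 1.999890 = 0.318292.

Rounded to 5 decimal places: ρ_sc(0.021) ≈ 0.31829.


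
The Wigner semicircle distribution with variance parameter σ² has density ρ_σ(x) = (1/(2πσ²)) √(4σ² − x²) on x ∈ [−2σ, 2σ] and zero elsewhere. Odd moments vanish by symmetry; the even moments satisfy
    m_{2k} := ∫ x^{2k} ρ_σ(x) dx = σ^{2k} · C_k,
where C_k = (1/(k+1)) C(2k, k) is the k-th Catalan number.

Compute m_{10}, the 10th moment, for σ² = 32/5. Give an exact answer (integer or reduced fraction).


By the scaled semicircle moment identity, m_{2k} = σ^{2k} · C_k with k = 5.
C_5 = (1/(k+1)) · C(2k, k) = (1/6) · C(10, 5) = (1/6) · 252 = 42.
σ^{2k} = (σ²)^k = (32/5)^5 = 33554432/3125.

Therefore m_{10} = σ^{10} · C_5 = (33554432/3125) · 42 = 1409286144/3125.


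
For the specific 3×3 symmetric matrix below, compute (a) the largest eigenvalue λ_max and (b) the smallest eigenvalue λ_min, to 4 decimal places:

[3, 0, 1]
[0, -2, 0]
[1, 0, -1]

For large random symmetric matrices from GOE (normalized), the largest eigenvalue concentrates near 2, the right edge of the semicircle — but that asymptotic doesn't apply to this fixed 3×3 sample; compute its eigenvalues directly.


Since M is real symmetric, all three eigenvalues are real; they are the roots of det(λI − M) = λ³ − (tr M) λ² + s λ − det M, where s is the sum of the principal 2×2 minors.
tr M = 3 + (-2) + (-1) = 0.
s = (3·(-2) − 0²) + (3·(-1) − 1²) + ((-2)·(-1) − 0²) = -6 + (-4) + 2 = -8.
det M (expand along row 1) = 3·2 − 0·0 + 1·2 = 8.
Characteristic polynomial: λ³ − 8λ − 8 = 0.
Substitute λ = y + (tr M)/3 = y + 0.000000 to remove the quadratic term: y³ + p·y + q = 0 with p = s − (tr M)²/3 = -8.000000 and q = −2(tr M)³/27 + (tr M)·s/3 − det M = -8.000000.
Three real roots ⇒ use the trigonometric (Viète) form: r = 2√(−p/3) = 3.265986, φ = arccos(3q/(p·r)) = arccos(0.918559) = 0.406378 rad.
y_k = r·cos(φ/3 − 2πk/3) for k = 0, 1, 2 gives y = 3.236068, -1.236068, -2.000000.
λ_k = y_k + 0.000000 gives λ = 3.2361, -1.2361, -2.0000 (check: the sum is 0.0000 = tr M).

Hence λ_max = 3.2361 and λ_min = -2.0000.


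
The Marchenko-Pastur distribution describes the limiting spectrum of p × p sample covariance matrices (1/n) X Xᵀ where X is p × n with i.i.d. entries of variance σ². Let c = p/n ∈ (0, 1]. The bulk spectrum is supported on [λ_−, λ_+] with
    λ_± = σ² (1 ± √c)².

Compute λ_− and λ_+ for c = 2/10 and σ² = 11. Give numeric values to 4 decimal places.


c = 2/10 = 0.200000; √c = 0.447214.
λ_− = σ² (1 − √c)² = 11 · (1 − 0.447214)² = 11 · (0.552786)² = 3.361301.
λ_+ = σ² (1 + √c)² = 11 · (1 + 0.447214)² = 11 · (1.447214)² = 23.038699.

Rounded to 4 decimal places: λ_− ≈ 3.3613, λ_+ ≈ 23.0387.


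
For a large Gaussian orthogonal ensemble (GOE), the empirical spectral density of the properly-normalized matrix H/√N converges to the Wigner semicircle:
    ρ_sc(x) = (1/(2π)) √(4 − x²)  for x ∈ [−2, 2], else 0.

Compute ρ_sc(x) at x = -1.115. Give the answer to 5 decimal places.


ρ_sc(x) = (1/(2π)) √(4 − x²). With x = -1.115:
  4 − x² = 4 − (-1.115)² = 4 − 1.243225 = 2.756775.
  √(4 − x²) = 1.660354.
  1/(2π) = 0.159155.
  ρ_sc(-1.115) = 0.159155 · 1.660354 = 0.264254.

Rounded to 5 decimal places: ρ_sc(-1.115) ≈ 0.26425.


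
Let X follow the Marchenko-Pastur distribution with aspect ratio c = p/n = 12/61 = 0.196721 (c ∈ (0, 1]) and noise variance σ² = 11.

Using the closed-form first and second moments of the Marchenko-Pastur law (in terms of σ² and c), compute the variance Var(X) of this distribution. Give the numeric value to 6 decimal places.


Recall the MP moments m_1 = E[X] = σ² and m_2 = E[X²] = σ⁴ (1 + c).
m_1 = E[X] = σ² = 11, so m_1² = 121.
m_2 = E[X²] = σ⁴ (1 + c) = 121 · (1 + 0.196721) = 121 · 1.196721 = 144.803279.
(Note m_2 − m_1² simplifies to c · σ⁴ = 0.196721 · 121.)

Var(X) = m_2 − m_1² = 144.803279 − 121 = 23.803279.


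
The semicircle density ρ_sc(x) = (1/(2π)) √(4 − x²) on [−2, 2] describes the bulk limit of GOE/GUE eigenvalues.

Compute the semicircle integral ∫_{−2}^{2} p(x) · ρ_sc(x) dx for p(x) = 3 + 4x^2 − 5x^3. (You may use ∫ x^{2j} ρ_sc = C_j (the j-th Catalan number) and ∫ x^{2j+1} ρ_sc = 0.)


Write p(x) = Σ a_i x^i, split into monomials and integrate each against ρ_sc separately.
Using ∫ x^{2j} ρ_sc = C_j = (1/(j+1)) C(2j, j) (Catalan numbers) and ∫ x^{2j+1} ρ_sc = 0 (odd monomials vanish by symmetry):
  i = 0 (even): a_0 · C_{0} = 3 · 1 = 3
  i = 2 (even): a_2 · C_{1} = 4 · 1 = 4
  i = 3 (odd): ∫ x^3 ρ_sc = 0 (vanishes)

Summing the contributions: ∫_{−2}^{2} p(x) ρ_sc(x) dx = 3 + 4 = 7.


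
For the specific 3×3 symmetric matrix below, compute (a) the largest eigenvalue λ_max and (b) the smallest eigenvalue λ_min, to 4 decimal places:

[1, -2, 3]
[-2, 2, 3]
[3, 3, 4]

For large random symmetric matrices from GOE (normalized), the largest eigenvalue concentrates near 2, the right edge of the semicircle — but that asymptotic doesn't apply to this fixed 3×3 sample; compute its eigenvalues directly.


Since M is real symmetric, all three eigenvalues are real; they are the roots of det(λI − M) = λ³ − (tr M) λ² + s λ − det M, where s is the sum of the principal 2×2 minors.
tr M = 1 + 2 + 4 = 7.
s = (1·2 − (-2)²) + (1·4 − 3²) + (2·4 − 3²) = -2 + (-5) + (-1) = -8.
det M (expand along row 1) = 1·(-1) − (-2)·(-17) + 3·(-12) = -71.
Characteristic polynomial: λ³ − 7λ² − 8λ + 71 = 0.
Substitute λ = y + (tr M)/3 = y + 2.333333 to remove the quadratic term: y³ + p·y + q = 0 with p = s − (tr M)²/3 = -24.333333 and q = −2(tr M)³/27 + (tr M)·s/3 − det M = 26.925926.
Three real roots ⇒ use the trigonometric (Viète) form: r = 2√(−p/3) = 5.696002, φ = arccos(3q/(p·r)) = arccos(-0.582801) = 2.192967 rad.
y_k = r·cos(φ/3 − 2πk/3) for k = 0, 1, 2 gives y = 4.240756, 1.172846, -5.413602.
λ_k = y_k + 2.333333 gives λ = 6.5741, 3.5062, -3.0803 (check: the sum is 7.0000 = tr M).

Hence λ_max = 6.5741 and λ_min = -3.0803.


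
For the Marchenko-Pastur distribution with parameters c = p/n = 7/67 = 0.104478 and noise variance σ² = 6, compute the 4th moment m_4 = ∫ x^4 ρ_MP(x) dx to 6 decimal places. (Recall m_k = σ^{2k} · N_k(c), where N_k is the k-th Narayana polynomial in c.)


E[X⁴] = σ⁸ (1 + 6c + 6c² + c³) (fourth MP moment). With σ² = 6 (so σ⁸ = 1296) and c = 7/67 = 0.104478: E[X⁴] = 1296 · (1 + 6·0.104478 + 6·(0.104478)² + (0.104478)³) = 1296 · 1.693500.

So E[X^4] = 2194.775395.


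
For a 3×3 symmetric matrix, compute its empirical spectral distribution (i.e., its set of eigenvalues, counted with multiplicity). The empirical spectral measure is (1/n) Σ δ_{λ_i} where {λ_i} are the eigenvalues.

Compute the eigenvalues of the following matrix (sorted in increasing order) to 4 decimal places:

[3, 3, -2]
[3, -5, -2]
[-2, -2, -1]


Since M is real symmetric, all three eigenvalues are real; they are the roots of det(λI − M) = λ³ − (tr M) λ² + s λ − det M, where s is the sum of the principal 2×2 minors.
tr M = 3 + (-5) + (-1) = -3.
s = (3·(-5) − 3²) + (3·(-1) − (-2)²) + ((-5)·(-1) − (-2)²) = -24 + (-7) + 1 = -30.
det M (expand along row 1) = 3·1 − 3·(-7) + (-2)·(-16) = 56.
Characteristic polynomial: λ³ + 3λ² − 30λ − 56 = 0.
Substitute λ = y + (tr M)/3 = y − 1.000000 to remove the quadratic term: y³ + p·y + q = 0 with p = s − (tr M)²/3 = -33.000000 and q = −2(tr M)³/27 + (tr M)·s/3 − det M = -24.000000.
Three real roots ⇒ use the trigonometric (Viète) form: r = 2√(−p/3) = 6.633250, φ = arccos(3q/(p·r)) = arccos(0.328921) = 1.235635 rad.
y_k = r·cos(φ/3 − 2πk/3) for k = 0, 1, 2 gives y = 6.078514, -0.739529, -5.338985.
λ_k = y_k − 1.000000 gives λ = 5.0785, -1.7395, -6.3390 (check: the sum is -3.0000 = tr M).

Eigenvalues sorted in increasing order: [-6.3390, -1.7395, 5.0785].


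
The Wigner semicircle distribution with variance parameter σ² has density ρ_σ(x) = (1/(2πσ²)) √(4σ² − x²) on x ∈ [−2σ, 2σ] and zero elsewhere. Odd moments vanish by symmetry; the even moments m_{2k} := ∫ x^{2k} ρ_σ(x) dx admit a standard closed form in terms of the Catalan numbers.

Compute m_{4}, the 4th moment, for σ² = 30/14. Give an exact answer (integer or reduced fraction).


By the scaled semicircle moment identity, m_{2k} = σ^{2k} · C_k with k = 2.
C_2 = (1/(k+1)) · C(2k, k) = (1/3) · C(4, 2) = (1/3) · 6 = 2.
σ^{2k} = (σ²)^k = (30/14)^2 = 225/49.

Therefore m_{4} = σ^{4} · C_2 = (225/49) · 2 = 450/49.


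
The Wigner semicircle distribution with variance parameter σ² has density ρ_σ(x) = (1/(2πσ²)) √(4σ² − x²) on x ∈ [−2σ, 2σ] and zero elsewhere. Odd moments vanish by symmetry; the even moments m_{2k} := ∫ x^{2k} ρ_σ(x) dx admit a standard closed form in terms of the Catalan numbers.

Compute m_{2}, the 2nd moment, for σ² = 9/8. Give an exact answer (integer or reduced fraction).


By the scaled semicircle moment identity, m_{2k} = σ^{2k} · C_k with k = 1.
C_1 = (1/(k+1)) · C(2k, k) = (1/2) · C(2, 1) = (1/2) · 2 = 1.
σ^{2k} = (σ²)^k = (9/8)^1 = 9/8.

Therefore m_{2} = σ^{2} · C_1 = (9/8) · 1 = 9/8.


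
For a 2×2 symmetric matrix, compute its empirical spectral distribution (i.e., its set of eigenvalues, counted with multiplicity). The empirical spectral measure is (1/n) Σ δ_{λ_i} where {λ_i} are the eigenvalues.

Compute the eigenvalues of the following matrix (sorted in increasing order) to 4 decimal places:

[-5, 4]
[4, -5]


Since M is real symmetric, both eigenvalues are real; they are the roots of det(λI − M) = λ² − (tr M) λ + det M.
tr M = -5 + (-5) = -10.
det M = (-5)·(-5) − 4² = 25 − 16 = 9.
Characteristic polynomial: λ² + 10λ + 9 = 0.
Discriminant Δ = (tr M)² − 4·det M = 100 − 36 = 64; √Δ = 8.000000.
λ = (tr M ± √Δ)/2 = (-10 ± 8.000000)/2, giving (tr M − √Δ)/2 = -9.0000 and (tr M + √Δ)/2 = -1.0000.

Eigenvalues sorted in increasing order: [-9.0000, -1.0000].


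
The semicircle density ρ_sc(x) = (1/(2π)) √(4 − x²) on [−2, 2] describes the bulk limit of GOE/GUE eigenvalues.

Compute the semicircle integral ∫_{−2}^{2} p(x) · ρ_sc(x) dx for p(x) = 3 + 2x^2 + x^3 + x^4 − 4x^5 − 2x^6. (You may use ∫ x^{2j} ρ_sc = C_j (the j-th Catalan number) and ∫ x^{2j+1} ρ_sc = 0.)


Write p(x) = Σ a_i x^i, split into monomials and integrate each against ρ_sc separately.
Using ∫ x^{2j} ρ_sc = C_j = (1/(j+1)) C(2j, j) (Catalan numbers) and ∫ x^{2j+1} ρ_sc = 0 (odd monomials vanish by symmetry):
  i = 0 (even): a_0 · C_{0} = 3 · 1 = 3
  i = 2 (even): a_2 · C_{1} = 2 · 1 = 2
  i = 3 (odd): ∫ x^3 ρ_sc = 0 (vanishes)
  i = 4 (even): a_4 · C_{2} = 1 · 2 = 2
  i = 5 (odd): ∫ x^5 ρ_sc = 0 (vanishes)
  i = 6 (even): a_6 · C_{3} = -2 · 5 = -10

Summing the contributions: ∫_{−2}^{2} p(x) ρ_sc(x) dx = 3 + 2 + 2 + (-10) = -3.


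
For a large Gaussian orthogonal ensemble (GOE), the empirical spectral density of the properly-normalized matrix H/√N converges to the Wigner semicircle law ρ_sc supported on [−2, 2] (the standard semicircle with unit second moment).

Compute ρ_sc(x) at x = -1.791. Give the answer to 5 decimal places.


ρ_sc(x) = (1/(2π)) √(4 − x²). With x = -1.791:
  4 − x² = 4 − (-1.791)² = 4 − 3.207681 = 0.792319.
  √(4 − x²) = 0.890123.
  1/(2π) = 0.159155.
  ρ_sc(-1.791) = 0.159155 · 0.890123 = 0.141667.

Rounded to 5 decimal places: ρ_sc(-1.791) ≈ 0.14167.


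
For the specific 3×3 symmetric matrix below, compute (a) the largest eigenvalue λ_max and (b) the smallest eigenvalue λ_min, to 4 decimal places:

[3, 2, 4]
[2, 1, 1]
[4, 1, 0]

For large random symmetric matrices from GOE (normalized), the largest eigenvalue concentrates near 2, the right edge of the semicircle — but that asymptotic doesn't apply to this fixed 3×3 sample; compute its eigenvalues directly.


Since M is real symmetric, all three eigenvalues are real; they are the roots of det(λI − M) = λ³ − (tr M) λ² + s λ − det M, where s is the sum of the principal 2×2 minors.
tr M = 3 + 1 + 0 = 4.
s = (3·1 − 2²) + (3·0 − 4²) + (1·0 − 1²) = -1 + (-16) + (-1) = -18.
det M (expand along row 1) = 3·(-1) − 2·(-4) + 4·(-2) = -3.
Characteristic polynomial: λ³ − 4λ² − 18λ + 3 = 0.
Substitute λ = y + (tr M)/3 = y + 1.333333 to remove the quadratic term: y³ + p·y + q = 0 with p = s − (tr M)²/3 = -23.333333 and q = −2(tr M)³/27 + (tr M)·s/3 − det M = -25.740741.
Three real roots ⇒ use the trigonometric (Viète) form: r = 2√(−p/3) = 5.577734, φ = arccos(3q/(p·r)) = arccos(0.593346) = 0.935587 rad.
y_k = r·cos(φ/3 − 2πk/3) for k = 0, 1, 2 gives y = 5.308685, -1.172204, -4.136481.
λ_k = y_k + 1.333333 gives λ = 6.6420, 0.1611, -2.8031 (check: the sum is 4.0000 = tr M).

Hence λ_max = 6.6420 and λ_min = -2.8031.


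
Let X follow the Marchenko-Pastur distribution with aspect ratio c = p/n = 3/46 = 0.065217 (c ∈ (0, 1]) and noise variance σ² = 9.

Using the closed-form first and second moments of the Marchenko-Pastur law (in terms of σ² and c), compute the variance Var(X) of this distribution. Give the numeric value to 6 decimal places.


Recall the MP moments m_1 = E[X] = σ² and m_2 = E[X²] = σ⁴ (1 + c).
m_1 = E[X] = σ² = 9, so m_1² = 81.
m_2 = E[X²] = σ⁴ (1 + c) = 81 · (1 + 0.065217) = 81 · 1.065217 = 86.282609.
(Note m_2 − m_1² simplifies to c · σ⁴ = 0.065217 · 81.)

Var(X) = m_2 − m_1² = 86.282609 − 81 = 5.282609.


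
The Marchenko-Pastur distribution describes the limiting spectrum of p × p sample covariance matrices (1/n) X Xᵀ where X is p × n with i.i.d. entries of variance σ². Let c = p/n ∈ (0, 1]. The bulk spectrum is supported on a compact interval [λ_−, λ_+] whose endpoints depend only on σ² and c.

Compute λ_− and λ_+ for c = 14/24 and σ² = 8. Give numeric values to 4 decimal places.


c = 14/24 = 0.583333; √c = 0.763763.
λ_− = σ² (1 − √c)² = 8 · (1 − 0.763763)² = 8 · (0.236237)² = 0.446465.
λ_+ = σ² (1 + √c)² = 8 · (1 + 0.763763)² = 8 · (1.763763)² = 24.886869.

Rounded to 4 decimal places: λ_− ≈ 0.4465, λ_+ ≈ 24.8869.


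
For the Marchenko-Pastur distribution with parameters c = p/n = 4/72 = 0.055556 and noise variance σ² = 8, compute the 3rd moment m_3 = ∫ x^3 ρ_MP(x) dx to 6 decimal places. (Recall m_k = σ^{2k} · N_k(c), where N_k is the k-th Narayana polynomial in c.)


E[X³] = σ⁶ (1 + 3c + c²) (third MP moment). With σ² = 8 (so σ⁶ = 512) and c = 4/72 = 0.055556: E[X³] = 512 · (1 + 3·0.055556 + (0.055556)²) = 512 · 1.169753.

So E[X^3] = 598.913580.


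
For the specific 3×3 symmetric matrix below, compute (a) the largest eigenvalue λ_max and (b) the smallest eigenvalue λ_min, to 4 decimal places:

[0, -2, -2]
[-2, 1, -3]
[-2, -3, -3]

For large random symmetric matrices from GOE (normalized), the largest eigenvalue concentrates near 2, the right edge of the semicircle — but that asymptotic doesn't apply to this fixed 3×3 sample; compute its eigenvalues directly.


Since M is real symmetric, all three eigenvalues are real; they are the roots of det(λI − M) = λ³ − (tr M) λ² + s λ − det M, where s is the sum of the principal 2×2 minors.
tr M = 0 + 1 + (-3) = -2.
s = (0·1 − (-2)²) + (0·(-3) − (-2)²) + (1·(-3) − (-3)²) = -4 + (-4) + (-12) = -20.
det M (expand along row 1) = 0·(-12) − (-2)·0 + (-2)·8 = -16.
Characteristic polynomial: λ³ + 2λ² − 20λ + 16 = 0.
Substitute λ = y + (tr M)/3 = y − 0.666667 to remove the quadratic term: y³ + p·y + q = 0 with p = s − (tr M)²/3 = -21.333333 and q = −2(tr M)³/27 + (tr M)·s/3 − det M = 29.925926.
Three real roots ⇒ use the trigonometric (Viète) form: r = 2√(−p/3) = 5.333333, φ = arccos(3q/(p·r)) = arccos(-0.789063) = 2.480078 rad.
y_k = r·cos(φ/3 − 2πk/3) for k = 0, 1, 2 gives y = 3.612334, 1.591864, -5.204198.
λ_k = y_k − 0.666667 gives λ = 2.9457, 0.9252, -5.8709 (check: the sum is -2.0000 = tr M).

Hence λ_max = 2.9457 and λ_min = -5.8709.


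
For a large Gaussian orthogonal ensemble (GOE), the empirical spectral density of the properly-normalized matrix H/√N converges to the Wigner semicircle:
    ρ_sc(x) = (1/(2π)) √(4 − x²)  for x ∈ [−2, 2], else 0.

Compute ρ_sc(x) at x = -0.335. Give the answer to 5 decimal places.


ρ_sc(x) = (1/(2π)) √(4 − x²). With x = -0.335:
  4 − x² = 4 − (-0.335)² = 4 − 0.112225 = 3.887775.
  √(4 − x²) = 1.971744.
  1/(2π) = 0.159155.
  ρ_sc(-0.335) = 0.159155 · 1.971744 = 0.313813.

Rounded to 5 decimal places: ρ_sc(-0.335) ≈ 0.31381.


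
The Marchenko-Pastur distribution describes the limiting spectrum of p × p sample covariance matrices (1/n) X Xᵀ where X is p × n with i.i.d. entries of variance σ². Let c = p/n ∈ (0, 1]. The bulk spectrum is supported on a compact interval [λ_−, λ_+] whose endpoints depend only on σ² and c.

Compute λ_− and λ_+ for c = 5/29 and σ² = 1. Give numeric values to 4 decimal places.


c = 5/29 = 0.172414; √c = 0.415227.
λ_− = σ² (1 − √c)² = 1 · (1 − 0.415227)² = 1 · (0.584773)² = 0.341959.
λ_+ = σ² (1 + √c)² = 1 · (1 + 0.415227)² = 1 · (1.415227)² = 2.002869.

Rounded to 4 decimal places: λ_− ≈ 0.3420, λ_+ ≈ 2.0029.


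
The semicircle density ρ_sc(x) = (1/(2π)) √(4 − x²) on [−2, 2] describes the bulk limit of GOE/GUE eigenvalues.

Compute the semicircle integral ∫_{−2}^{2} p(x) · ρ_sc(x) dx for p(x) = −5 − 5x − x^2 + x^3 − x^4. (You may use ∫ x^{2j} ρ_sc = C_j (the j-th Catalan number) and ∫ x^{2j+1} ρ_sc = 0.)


Write p(x) = Σ a_i x^i, split into monomials and integrate each against ρ_sc separately.
Using ∫ x^{2j} ρ_sc = C_j = (1/(j+1)) C(2j, j) (Catalan numbers) and ∫ x^{2j+1} ρ_sc = 0 (odd monomials vanish by symmetry):
  i = 0 (even): a_0 · C_{0} = -5 · 1 = -5
  i = 1 (odd): ∫ x^1 ρ_sc = 0 (vanishes)
  i = 2 (even): a_2 · C_{1} = -1 · 1 = -1
  i = 3 (odd): ∫ x^3 ρ_sc = 0 (vanishes)
  i = 4 (even): a_4 · C_{2} = -1 · 2 = -2

Summing the contributions: ∫_{−2}^{2} p(x) ρ_sc(x) dx = (-5) + (-1) + (-2) = -8.


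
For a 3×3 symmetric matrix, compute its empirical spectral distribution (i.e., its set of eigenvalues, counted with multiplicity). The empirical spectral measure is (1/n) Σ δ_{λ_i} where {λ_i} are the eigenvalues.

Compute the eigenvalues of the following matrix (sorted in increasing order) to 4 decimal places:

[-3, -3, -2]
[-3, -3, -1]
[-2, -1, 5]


Since M is real symmetric, all three eigenvalues are real; they are the roots of det(λI − M) = λ³ − (tr M) λ² + s λ − det M, where s is the sum of the principal 2×2 minors.
tr M = -3 + (-3) + 5 = -1.
s = ((-3)·(-3) − (-3)²) + ((-3)·5 − (-2)²) + ((-3)·5 − (-1)²) = 0 + (-19) + (-16) = -35.
det M (expand along row 1) = (-3)·(-16) − (-3)·(-17) + (-2)·(-3) = 3.
Characteristic polynomial: λ³ + λ² − 35λ − 3 = 0.
Substitute λ = y + (tr M)/3 = y − 0.333333 to remove the quadratic term: y³ + p·y + q = 0 with p = s − (tr M)²/3 = -35.333333 and q = −2(tr M)³/27 + (tr M)·s/3 − det M = 8.740741.
Three real roots ⇒ use the trigonometric (Viète) form: r = 2√(−p/3) = 6.863753, φ = arccos(3q/(p·r)) = arccos(-0.108124) = 1.679132 rad.
y_k = r·cos(φ/3 − 2πk/3) for k = 0, 1, 2 gives y = 5.816404, 0.247810, -6.064214.
λ_k = y_k − 0.333333 gives λ = 5.4831, -0.0855, -6.3975 (check: the sum is -1.0000 = tr M).

Eigenvalues sorted in increasing order: [-6.3975, -0.0855, 5.4831].


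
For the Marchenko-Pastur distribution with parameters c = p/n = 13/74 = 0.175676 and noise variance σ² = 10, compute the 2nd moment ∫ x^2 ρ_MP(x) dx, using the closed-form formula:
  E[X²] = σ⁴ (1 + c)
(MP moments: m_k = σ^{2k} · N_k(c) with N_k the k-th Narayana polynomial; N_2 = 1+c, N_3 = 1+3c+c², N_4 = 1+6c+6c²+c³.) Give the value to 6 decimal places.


E[X²] = σ⁴ (1 + c) (second MP moment). With σ² = 10 (so σ⁴ = 100) and c = 13/74 = 0.175676: E[X²] = 100 · (1 + 0.175676) = 100 · 1.175676.

So E[X^2] = 117.567568.


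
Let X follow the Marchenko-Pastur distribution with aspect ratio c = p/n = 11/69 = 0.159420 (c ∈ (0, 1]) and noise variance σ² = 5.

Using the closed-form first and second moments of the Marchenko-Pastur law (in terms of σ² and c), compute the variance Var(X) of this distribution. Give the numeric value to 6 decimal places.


Recall the MP moments m_1 = E[X] = σ² and m_2 = E[X²] = σ⁴ (1 + c).
m_1 = E[X] = σ² = 5, so m_1² = 25.
m_2 = E[X²] = σ⁴ (1 + c) = 25 · (1 + 0.159420) = 25 · 1.159420 = 28.985507.
(Note m_2 − m_1² simplifies to c · σ⁴ = 0.159420 · 25.)

Var(X) = m_2 − m_1² = 28.985507 − 25 = 3.985507.


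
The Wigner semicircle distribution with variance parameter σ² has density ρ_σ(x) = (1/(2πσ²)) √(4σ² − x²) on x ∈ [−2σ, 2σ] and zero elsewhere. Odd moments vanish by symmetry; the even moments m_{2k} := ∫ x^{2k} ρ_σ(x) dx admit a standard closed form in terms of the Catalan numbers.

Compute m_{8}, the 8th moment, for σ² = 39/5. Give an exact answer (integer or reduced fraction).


By the scaled semicircle moment identity, m_{2k} = σ^{2k} · C_k with k = 4.
C_4 = (1/(k+1)) · C(2k, k) = (1/5) · C(8, 4) = (1/5) · 70 = 14.
σ^{2k} = (σ²)^k = (39/5)^4 = 2313441/625.

Therefore m_{8} = σ^{8} · C_4 = (2313441/625) · 14 = 32388174/625.


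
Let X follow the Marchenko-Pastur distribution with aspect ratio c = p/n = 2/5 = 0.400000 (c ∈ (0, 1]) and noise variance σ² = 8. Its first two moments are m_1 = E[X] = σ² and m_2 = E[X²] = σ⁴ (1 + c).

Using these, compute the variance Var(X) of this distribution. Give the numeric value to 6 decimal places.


m_1 = E[X] = σ² = 8, so m_1² = 64.
m_2 = E[X²] = σ⁴ (1 + c) = 64 · (1 + 0.400000) = 64 · 1.400000 = 89.600000.
(Note m_2 − m_1² simplifies to c · σ⁴ = 0.400000 · 64.)

Var(X) = m_2 − m_1² = 89.600000 − 64 = 25.600000.
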